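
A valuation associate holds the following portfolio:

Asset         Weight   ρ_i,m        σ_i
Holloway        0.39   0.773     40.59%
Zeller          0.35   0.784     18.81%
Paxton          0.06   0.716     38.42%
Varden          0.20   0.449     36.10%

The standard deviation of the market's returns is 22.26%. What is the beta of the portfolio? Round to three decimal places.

1.001

β_Holloway = 0.773 × 40.59% / 22.26% = 1.4095
β_Zeller = 0.784 × 18.81% / 22.26% = 0.6625
β_Paxton = 0.716 × 38.42% / 22.26% = 1.2358
β_Varden = 0.449 × 36.10% / 22.26% = 0.7282
β_P = Σ w_i β_i = 0.39×1.4095 + 0.35×0.6625 + 0.06×1.2358 + 0.20×0.7282 = 1.0014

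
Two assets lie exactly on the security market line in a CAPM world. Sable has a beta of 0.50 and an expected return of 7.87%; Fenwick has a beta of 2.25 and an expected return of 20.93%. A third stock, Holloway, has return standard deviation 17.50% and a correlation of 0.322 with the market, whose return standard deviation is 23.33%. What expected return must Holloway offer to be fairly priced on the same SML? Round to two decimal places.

5.94%

MRP = (20.93% − 7.87%) / (2.25 − 0.50) = 7.4629%
R_f = 7.87% − 0.50 × 7.4629% = 4.1386%
β_Holloway = ρ·σ_i/σ_m = 0.322 × 17.50 / 23.33 = 0.2415
E(R_Holloway) = R_f + β × MRP = 4.1386% + 0.2415 × 7.4629% = 5.94%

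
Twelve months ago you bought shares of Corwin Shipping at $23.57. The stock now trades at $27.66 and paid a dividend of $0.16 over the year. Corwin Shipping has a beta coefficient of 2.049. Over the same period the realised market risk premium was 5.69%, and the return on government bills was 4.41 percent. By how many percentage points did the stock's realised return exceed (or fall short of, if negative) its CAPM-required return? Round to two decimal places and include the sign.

Realised HPR = (P1 + D1 − P0) / P0 = (27.66 + 0.16 − 23.57) / 23.57 = 4.25 / 23.57 = 18.0314%
CAPM required = R_f + β·MRP = 4.41% + 2.049 × 5.69% = 16.06881%
α = realised − required = 18.0314% − 16.06881% = +1.96%

+1.96%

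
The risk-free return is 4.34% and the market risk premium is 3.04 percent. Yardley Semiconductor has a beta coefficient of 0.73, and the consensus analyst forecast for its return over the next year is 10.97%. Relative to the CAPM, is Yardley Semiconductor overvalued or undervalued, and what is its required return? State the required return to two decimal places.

Required return = R_f + β·MRP = 4.34% + 0.73 × 3.04% = 6.56%
Forecast 10.97% > required 6.56% → the stock plots above the SML → undervalued.

Undervalued; required return 6.56%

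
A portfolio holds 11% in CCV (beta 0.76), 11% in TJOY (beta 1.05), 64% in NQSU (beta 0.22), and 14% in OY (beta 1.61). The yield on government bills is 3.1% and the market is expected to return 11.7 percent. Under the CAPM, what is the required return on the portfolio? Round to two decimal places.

β_P = Σ w_i β_i = 0.11×0.76 + 0.11×1.05 + 0.64×0.22 + 0.14×1.61 = 0.5653
MRP = 11.7% − 3.1% = 8.60%
E(R_P) = R_f + β_P × MRP = 3.1% + 0.5653 × 8.6% = 7.96%

7.96%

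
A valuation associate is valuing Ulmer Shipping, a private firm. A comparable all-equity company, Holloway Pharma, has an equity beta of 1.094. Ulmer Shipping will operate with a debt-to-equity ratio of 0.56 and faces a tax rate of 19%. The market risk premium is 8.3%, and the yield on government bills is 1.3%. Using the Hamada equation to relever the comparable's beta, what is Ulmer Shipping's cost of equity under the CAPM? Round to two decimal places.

14.50%

β_L = β_U × [1 + (1 − t)(D/E)] = 1.094 × [1 + (1 − 0.19) × 0.56]
    = 1.094 × [1 + 0.81 × 0.56] = 1.094 × 1.4536 = 1.5902
E(R) = R_f + β_L × MRP = 1.3% + 1.5902 × 8.3% = 14.50%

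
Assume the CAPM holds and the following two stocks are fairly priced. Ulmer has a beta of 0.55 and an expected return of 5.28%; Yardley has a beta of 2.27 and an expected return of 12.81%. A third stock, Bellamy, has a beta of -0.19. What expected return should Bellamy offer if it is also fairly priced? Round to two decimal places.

2.04%

MRP (SML slope) = (12.81% − 5.28%) / (2.27 − 0.55) = 7.53% / 1.72 = 4.3779%
R_f (intercept) = 5.28% − 0.55 × 4.3779% = 2.8722%
E(R_Bellamy) = R_f + β × MRP = 2.8722% + -0.19 × 4.3779% = 2.04%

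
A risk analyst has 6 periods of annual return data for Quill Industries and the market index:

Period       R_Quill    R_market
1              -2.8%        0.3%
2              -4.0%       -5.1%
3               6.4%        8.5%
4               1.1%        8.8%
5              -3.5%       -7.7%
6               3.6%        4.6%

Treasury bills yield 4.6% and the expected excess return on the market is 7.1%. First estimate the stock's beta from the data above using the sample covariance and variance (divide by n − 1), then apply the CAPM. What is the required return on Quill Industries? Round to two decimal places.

8.30%

Mean R_i = (-2.8 − 4.0 + 6.4 + 1.1 − 3.5 + 3.6) / 6 = 0.1333%
Mean R_m = (0.3 − 5.1 + 8.5 + 8.8 − 7.7 + 4.6) / 6 = 1.5667%
Σ(R_i − R̄_i)(R_m − R̄_m) = 125.8967  ⇒  Cov = 125.8967 / 5 = 25.1793
Σ(R_m − R̄_m)² = 241.5133  ⇒  Var(R_m) = 241.5133 / 5 = 48.3027
β = Cov / Var(R_m) = 25.1793 / 48.3027 = 0.5213
E(R) = R_f + β × MRP = 4.6% + 0.5213 × 7.1% = 8.30%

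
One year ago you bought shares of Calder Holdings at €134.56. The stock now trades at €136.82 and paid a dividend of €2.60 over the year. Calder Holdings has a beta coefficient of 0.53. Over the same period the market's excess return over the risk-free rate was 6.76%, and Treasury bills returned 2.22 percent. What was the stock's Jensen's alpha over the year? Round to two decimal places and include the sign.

Realised HPR = (P1 + D1 − P0) / P0 = (136.82 + 2.60 − 134.56) / 134.56 = 4.86 / 134.56 = 3.6118%
CAPM required = R_f + β·MRP = 2.22% + 0.53 × 6.76% = 5.8028%
α = realised − required = 3.6118% − 5.8028% = -2.19%

-2.19%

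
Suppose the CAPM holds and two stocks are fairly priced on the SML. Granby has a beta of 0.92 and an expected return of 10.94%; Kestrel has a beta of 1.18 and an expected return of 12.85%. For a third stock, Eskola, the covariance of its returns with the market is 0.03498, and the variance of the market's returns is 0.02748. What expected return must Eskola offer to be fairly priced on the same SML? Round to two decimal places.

13.53%

MRP = (12.85% − 10.94%) / (1.18 − 0.92) = 7.3462%
R_f = 10.94% − 0.92 × 7.3462% = 4.1815%
β_Eskola = Cov / Var(R_m) = 0.03498 / 0.02748 = 1.2729
E(R_Eskola) = R_f + β × MRP = 4.1815% + 1.2729 × 7.3462% = 13.53%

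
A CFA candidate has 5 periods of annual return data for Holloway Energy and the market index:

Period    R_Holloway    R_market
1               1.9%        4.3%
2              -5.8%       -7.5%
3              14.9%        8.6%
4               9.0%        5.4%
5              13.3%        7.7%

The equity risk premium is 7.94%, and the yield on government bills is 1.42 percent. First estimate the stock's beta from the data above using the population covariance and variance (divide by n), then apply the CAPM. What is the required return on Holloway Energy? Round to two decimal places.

11.19%

Mean R_i = (1.9 − 5.8 + 14.9 + 9.0 + 13.3) / 5 = 6.6600%
Mean R_m = (4.3 − 7.5 + 8.6 + 5.4 + 7.7) / 5 = 3.7000%
Σ(R_i − R̄_i)(R_m − R̄_m) = 207.6100  ⇒  Cov = 207.6100 / 5 = 41.5220
Σ(R_m − R̄_m)² = 168.7000  ⇒  Var(R_m) = 168.7000 / 5 = 33.7400
β = Cov / Var(R_m) = 41.5220 / 33.7400 = 1.2306
E(R) = R_f + β × MRP = 1.42% + 1.2306 × 7.94% = 11.19%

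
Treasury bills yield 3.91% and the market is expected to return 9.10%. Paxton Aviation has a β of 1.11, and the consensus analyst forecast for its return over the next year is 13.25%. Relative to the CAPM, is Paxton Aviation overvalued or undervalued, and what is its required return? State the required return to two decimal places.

MRP = 9.10% − 3.91% = 5.19%
Required return = R_f + β·MRP = 3.91% + 1.11 × 5.19% = 9.67%
Forecast 13.25% > required 9.67% → the stock plots above the SML → undervalued.

Undervalued; required return 9.67%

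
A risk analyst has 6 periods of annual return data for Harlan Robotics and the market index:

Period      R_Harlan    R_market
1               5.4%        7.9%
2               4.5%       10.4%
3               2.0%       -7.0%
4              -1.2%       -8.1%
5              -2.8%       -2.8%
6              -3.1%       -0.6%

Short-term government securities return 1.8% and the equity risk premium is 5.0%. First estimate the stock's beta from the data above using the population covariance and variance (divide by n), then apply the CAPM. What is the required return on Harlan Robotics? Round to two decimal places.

Mean R_i = (5.4 + 4.5 + 2.0 − 1.2 − 2.8 − 3.1) / 6 = 0.8000%
Mean R_m = (7.9 + 10.4 − 7.0 − 8.1 − 2.8 − 0.6) / 6 = -0.0333%
Σ(R_i − R̄_i)(R_m − R̄_m) = 95.0400  ⇒  Cov = 95.0400 / 6 = 15.8400
Σ(R_m − R̄_m)² = 293.3733  ⇒  Var(R_m) = 293.3733 / 6 = 48.8956
β = Cov / Var(R_m) = 15.8400 / 48.8956 = 0.3240
E(R) = R_f + β × MRP = 1.8% + 0.3240 × 5.0% = 3.42%

3.42%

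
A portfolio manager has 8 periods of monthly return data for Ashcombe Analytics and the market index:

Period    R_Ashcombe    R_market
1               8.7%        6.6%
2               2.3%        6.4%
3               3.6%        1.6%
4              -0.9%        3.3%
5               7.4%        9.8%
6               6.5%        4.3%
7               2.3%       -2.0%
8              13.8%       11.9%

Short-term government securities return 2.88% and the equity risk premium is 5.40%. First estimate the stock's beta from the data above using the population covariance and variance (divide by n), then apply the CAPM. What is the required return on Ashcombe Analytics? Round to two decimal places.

Mean R_i = (8.7 + 2.3 + 3.6 − 0.9 + 7.4 + 6.5 + 2.3 + 13.8) / 8 = 5.4625%
Mean R_m = (6.6 + 6.4 + 1.6 + 3.3 + 9.8 + 4.3 − 2.0 + 11.9) / 8 = 5.2375%
Σ(R_i − R̄_i)(R_m − R̄_m) = 106.1413  ⇒  Cov = 106.1413 / 8 = 13.2677
Σ(R_m − R̄_m)² = 138.6588  ⇒  Var(R_m) = 138.6588 / 8 = 17.3324
β = Cov / Var(R_m) = 13.2677 / 17.3324 = 0.7655
E(R) = R_f + β × MRP = 2.88% + 0.7655 × 5.40% = 7.01%

7.01%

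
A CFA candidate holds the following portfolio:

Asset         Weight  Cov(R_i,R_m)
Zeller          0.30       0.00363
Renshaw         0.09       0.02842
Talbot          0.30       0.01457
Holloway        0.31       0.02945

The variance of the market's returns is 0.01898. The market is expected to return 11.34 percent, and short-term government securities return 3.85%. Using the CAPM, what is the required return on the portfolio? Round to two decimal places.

β_Zeller = 0.00363 / 0.01898 = 0.1913
β_Renshaw = 0.02842 / 0.01898 = 1.4974
β_Talbot = 0.01457 / 0.01898 = 0.7677
β_Holloway = 0.02945 / 0.01898 = 1.5516
β_P = Σ w_i β_i = 0.30×0.1913 + 0.09×1.4974 + 0.30×0.7677 + 0.31×1.5516 = 0.9035
MRP = 11.34% − 3.85% = 7.49%
E(R_P) = R_f + β_P × MRP = 3.85% + 0.9035 × 7.49% = 10.62%

10.62%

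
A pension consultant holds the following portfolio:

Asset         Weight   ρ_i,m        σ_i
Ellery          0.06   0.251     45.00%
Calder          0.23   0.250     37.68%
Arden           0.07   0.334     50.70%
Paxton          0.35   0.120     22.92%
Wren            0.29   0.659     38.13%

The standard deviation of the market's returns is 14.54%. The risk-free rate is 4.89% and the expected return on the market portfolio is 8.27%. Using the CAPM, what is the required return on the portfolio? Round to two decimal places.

7.74%

β_Ellery = 0.251 × 45.00% / 14.54% = 0.7768
β_Calder = 0.250 × 37.68% / 14.54% = 0.6479
β_Arden = 0.334 × 50.70% / 14.54% = 1.1646
β_Paxton = 0.120 × 22.92% / 14.54% = 0.1892
β_Wren = 0.659 × 38.13% / 14.54% = 1.7282
β_P = Σ w_i β_i = 0.06×0.7768 + 0.23×0.6479 + 0.07×1.1646 + 0.35×0.1892 + 0.29×1.7282 = 0.8445
MRP = 8.27% − 4.89% = 3.38%
E(R_P) = R_f + β_P × MRP = 4.89% + 0.8445 × 3.38% = 7.74%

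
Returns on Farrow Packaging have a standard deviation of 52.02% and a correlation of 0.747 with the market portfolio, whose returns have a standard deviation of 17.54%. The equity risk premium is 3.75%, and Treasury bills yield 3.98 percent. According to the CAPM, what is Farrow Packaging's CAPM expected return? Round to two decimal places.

12.29%

β = ρ × σ_i / σ_m = 0.747 × 52.02% / 17.54% = 2.2154
E(R) = 3.98% + 2.2154 × 3.75% = 12.29%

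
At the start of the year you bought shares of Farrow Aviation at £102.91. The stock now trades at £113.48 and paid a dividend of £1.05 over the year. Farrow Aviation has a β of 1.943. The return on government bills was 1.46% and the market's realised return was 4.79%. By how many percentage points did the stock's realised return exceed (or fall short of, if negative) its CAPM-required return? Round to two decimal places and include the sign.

+3.36%

Realised HPR = (P1 + D1 − P0) / P0 = (113.48 + 1.05 − 102.91) / 102.91 = 11.62 / 102.91 = 11.2914%
MRP = 4.79% − 1.46% = 3.33%
CAPM required = R_f + β·MRP = 1.46% + 1.943 × 3.33% = 7.93019%
α = realised − required = 11.2914% − 7.93019% = +3.36%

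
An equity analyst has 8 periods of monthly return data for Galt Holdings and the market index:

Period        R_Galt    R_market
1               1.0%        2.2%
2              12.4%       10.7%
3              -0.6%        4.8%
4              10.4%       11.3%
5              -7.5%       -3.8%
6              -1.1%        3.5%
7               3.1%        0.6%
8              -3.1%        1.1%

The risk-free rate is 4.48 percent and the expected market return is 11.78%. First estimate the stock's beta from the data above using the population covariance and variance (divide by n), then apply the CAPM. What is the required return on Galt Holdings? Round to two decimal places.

Mean R_i = (1.0 + 12.4 − 0.6 + 10.4 − 7.5 − 1.1 + 3.1 − 3.1) / 8 = 1.8250%
Mean R_m = (2.2 + 10.7 + 4.8 + 11.3 − 3.8 + 3.5 + 0.6 + 1.1) / 8 = 3.8000%
Σ(R_i − R̄_i)(R_m − R̄_m) = 217.1400  ⇒  Cov = 217.1400 / 8 = 27.1425
Σ(R_m − R̄_m)² = 182.8000  ⇒  Var(R_m) = 182.8000 / 8 = 22.8500
β = Cov / Var(R_m) = 27.1425 / 22.8500 = 1.1879
MRP = 11.78% − 4.48% = 7.30%
E(R) = R_f + β × MRP = 4.48% + 1.1879 × 7.30% = 13.15%

13.15%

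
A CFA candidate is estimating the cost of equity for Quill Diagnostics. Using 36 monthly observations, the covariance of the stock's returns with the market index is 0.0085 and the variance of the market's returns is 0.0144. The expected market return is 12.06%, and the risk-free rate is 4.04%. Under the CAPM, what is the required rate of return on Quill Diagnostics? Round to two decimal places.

β = Cov(R_i, R_m) / Var(R_m) = 0.0085 / 0.0144 = 0.5903
MRP = 12.06% − 4.04% = 8.02%
E(R) = R_f + β × MRP = 4.04% + 0.5903 × 8.02% = 8.77%

8.77%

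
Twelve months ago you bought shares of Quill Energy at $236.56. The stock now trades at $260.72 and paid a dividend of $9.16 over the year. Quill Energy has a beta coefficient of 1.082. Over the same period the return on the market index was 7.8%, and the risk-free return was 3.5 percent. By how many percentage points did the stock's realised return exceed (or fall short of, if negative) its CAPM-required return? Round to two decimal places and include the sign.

+5.93%

Realised HPR = (P1 + D1 − P0) / P0 = (260.72 + 9.16 − 236.56) / 236.56 = 33.32 / 236.56 = 14.0852%
MRP = 7.8% − 3.5% = 4.30%
CAPM required = R_f + β·MRP = 3.5% + 1.082 × 4.3% = 8.1526%
α = realised − required = 14.0852% − 8.1526% = +5.93%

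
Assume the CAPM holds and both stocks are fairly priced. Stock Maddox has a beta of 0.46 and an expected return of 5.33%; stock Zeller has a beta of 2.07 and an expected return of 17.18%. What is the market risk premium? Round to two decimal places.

Both satisfy E(R) = R_f + β·MRP, so the slope of the SML is
MRP = (17.18% − 5.33%) / (2.07 − 0.46) = 11.85% / 1.61 = 7.3602%

7.36%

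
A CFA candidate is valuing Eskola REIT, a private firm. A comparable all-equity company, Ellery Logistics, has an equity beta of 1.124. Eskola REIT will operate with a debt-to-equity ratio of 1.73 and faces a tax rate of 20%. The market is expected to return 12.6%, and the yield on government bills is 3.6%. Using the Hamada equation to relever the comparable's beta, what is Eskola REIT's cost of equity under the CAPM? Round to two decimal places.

27.72%

β_L = β_U × [1 + (1 − t)(D/E)] = 1.124 × [1 + (1 − 0.20) × 1.73]
    = 1.124 × [1 + 0.80 × 1.73] = 1.124 × 2.3840 = 2.6796
MRP = 12.6% − 3.6% = 9.00%
E(R) = R_f + β_L × MRP = 3.6% + 2.6796 × 9.0% = 27.72%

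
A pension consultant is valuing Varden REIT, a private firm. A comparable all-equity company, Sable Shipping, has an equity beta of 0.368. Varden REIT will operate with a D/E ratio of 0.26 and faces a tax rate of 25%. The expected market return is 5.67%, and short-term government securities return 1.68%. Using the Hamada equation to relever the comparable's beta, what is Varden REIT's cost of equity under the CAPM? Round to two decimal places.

3.43%

β_L = β_U × [1 + (1 − t)(D/E)] = 0.368 × [1 + (1 − 0.25) × 0.26]
    = 0.368 × [1 + 0.75 × 0.26] = 0.368 × 1.1950 = 0.4398
MRP = 5.67% − 1.68% = 3.99%
E(R) = R_f + β_L × MRP = 1.68% + 0.4398 × 3.99% = 3.43%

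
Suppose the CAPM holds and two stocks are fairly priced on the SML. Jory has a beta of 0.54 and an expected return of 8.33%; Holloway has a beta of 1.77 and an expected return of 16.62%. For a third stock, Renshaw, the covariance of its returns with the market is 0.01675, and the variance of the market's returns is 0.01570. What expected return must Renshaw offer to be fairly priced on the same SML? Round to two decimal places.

MRP = (16.62% − 8.33%) / (1.77 − 0.54) = 6.7398%
R_f = 8.33% − 0.54 × 6.7398% = 4.6905%
β_Renshaw = Cov / Var(R_m) = 0.01675 / 0.01570 = 1.0669
E(R_Renshaw) = R_f + β × MRP = 4.6905% + 1.0669 × 6.7398% = 11.88%

11.88%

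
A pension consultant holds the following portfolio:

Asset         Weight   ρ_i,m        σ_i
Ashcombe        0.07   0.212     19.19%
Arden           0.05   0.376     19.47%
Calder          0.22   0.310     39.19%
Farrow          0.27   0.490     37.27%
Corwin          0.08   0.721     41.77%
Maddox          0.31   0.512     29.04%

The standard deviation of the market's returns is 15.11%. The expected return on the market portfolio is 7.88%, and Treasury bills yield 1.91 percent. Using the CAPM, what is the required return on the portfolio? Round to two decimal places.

β_Ashcombe = 0.212 × 19.19% / 15.11% = 0.2692
β_Arden = 0.376 × 19.47% / 15.11% = 0.4845
β_Calder = 0.310 × 39.19% / 15.11% = 0.8040
β_Farrow = 0.490 × 37.27% / 15.11% = 1.2086
β_Corwin = 0.721 × 41.77% / 15.11% = 1.9931
β_Maddox = 0.512 × 29.04% / 15.11% = 0.9840
β_P = Σ w_i β_i = 0.07×0.2692 + 0.05×0.4845 + 0.22×0.8040 + 0.27×1.2086 + 0.08×1.9931 + 0.31×0.9840 = 1.0108
MRP = 7.88% − 1.91% = 5.97%
E(R_P) = R_f + β_P × MRP = 1.91% + 1.0108 × 5.97% = 7.94%

7.94%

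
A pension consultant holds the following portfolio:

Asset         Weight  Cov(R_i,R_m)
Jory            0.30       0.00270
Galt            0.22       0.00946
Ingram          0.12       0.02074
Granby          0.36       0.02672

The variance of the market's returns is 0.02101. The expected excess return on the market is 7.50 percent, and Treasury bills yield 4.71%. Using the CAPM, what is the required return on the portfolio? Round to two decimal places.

β_Jory = 0.00270 / 0.02101 = 0.1285
β_Galt = 0.00946 / 0.02101 = 0.4503
β_Ingram = 0.02074 / 0.02101 = 0.9871
β_Granby = 0.02672 / 0.02101 = 1.2718
β_P = Σ w_i β_i = 0.30×0.1285 + 0.22×0.4503 + 0.12×0.9871 + 0.36×1.2718 = 0.7139
E(R_P) = R_f + β_P × MRP = 4.71% + 0.7139 × 7.50% = 10.06%

10.06%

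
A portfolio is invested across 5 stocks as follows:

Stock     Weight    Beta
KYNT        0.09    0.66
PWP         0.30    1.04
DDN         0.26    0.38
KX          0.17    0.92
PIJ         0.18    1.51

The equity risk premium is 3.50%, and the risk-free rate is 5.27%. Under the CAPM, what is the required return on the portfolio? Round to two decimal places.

8.41%

β_P = Σ w_i β_i = 0.09×0.66 + 0.30×1.04 + 0.26×0.38 + 0.17×0.92 + 0.18×1.51 = 0.8984
E(R_P) = R_f + β_P × MRP = 5.27% + 0.8984 × 3.50% = 8.41%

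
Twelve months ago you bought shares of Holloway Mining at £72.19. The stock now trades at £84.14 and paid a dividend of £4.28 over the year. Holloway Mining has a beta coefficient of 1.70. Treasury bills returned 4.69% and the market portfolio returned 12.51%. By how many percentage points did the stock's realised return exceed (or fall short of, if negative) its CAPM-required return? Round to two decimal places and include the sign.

Realised HPR = (P1 + D1 − P0) / P0 = (84.14 + 4.28 − 72.19) / 72.19 = 16.23 / 72.19 = 22.4823%
MRP = 12.51% − 4.69% = 7.82%
CAPM required = R_f + β·MRP = 4.69% + 1.70 × 7.82% = 17.9840%
α = realised − required = 22.4823% − 17.9840% = +4.50%

+4.50%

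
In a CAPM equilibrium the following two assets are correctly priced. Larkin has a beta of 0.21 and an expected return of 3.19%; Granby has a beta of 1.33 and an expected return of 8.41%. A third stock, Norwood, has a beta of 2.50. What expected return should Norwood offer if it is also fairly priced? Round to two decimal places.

13.86%

MRP (SML slope) = (8.41% − 3.19%) / (1.33 − 0.21) = 5.22% / 1.12 = 4.6607%
R_f (intercept) = 3.19% − 0.21 × 4.6607% = 2.2113%
E(R_Norwood) = R_f + β × MRP = 2.2113% + 2.50 × 4.6607% = 13.86%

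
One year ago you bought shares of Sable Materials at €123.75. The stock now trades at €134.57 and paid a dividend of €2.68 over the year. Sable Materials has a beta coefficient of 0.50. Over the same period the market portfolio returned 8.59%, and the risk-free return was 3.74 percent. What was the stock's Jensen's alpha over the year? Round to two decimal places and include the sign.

+4.74%

Realised HPR = (P1 + D1 − P0) / P0 = (134.57 + 2.68 − 123.75) / 123.75 = 13.50 / 123.75 = 10.9091%
MRP = 8.59% − 3.74% = 4.85%
CAPM required = R_f + β·MRP = 3.74% + 0.50 × 4.85% = 6.1650%
α = realised − required = 10.9091% − 6.1650% = +4.74%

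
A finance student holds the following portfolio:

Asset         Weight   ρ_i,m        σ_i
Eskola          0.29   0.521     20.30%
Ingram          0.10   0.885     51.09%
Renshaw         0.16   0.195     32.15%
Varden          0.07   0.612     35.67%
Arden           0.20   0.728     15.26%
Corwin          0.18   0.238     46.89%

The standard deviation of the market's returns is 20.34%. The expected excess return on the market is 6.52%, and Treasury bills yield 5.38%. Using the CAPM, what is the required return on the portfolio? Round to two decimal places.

β_Eskola = 0.521 × 20.30% / 20.34% = 0.5200
β_Ingram = 0.885 × 51.09% / 20.34% = 2.2229
β_Renshaw = 0.195 × 32.15% / 20.34% = 0.3082
β_Varden = 0.612 × 35.67% / 20.34% = 1.0733
β_Arden = 0.728 × 15.26% / 20.34% = 0.5462
β_Corwin = 0.238 × 46.89% / 20.34% = 0.5487
β_P = Σ w_i β_i = 0.29×0.5200 + 0.10×2.2229 + 0.16×0.3082 + 0.07×1.0733 + 0.20×0.5462 + 0.18×0.5487 = 0.7055
E(R_P) = R_f + β_P × MRP = 5.38% + 0.7055 × 6.52% = 9.98%

9.98%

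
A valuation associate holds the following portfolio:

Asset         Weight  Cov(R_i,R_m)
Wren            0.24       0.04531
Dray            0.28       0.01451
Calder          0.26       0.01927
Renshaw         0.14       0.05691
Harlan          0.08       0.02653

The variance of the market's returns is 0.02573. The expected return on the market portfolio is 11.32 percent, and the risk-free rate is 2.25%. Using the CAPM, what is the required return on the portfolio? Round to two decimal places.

β_Wren = 0.04531 / 0.02573 = 1.7610
β_Dray = 0.01451 / 0.02573 = 0.5639
β_Calder = 0.01927 / 0.02573 = 0.7489
β_Renshaw = 0.05691 / 0.02573 = 2.2118
β_Harlan = 0.02653 / 0.02573 = 1.0311
β_P = Σ w_i β_i = 0.24×1.7610 + 0.28×0.5639 + 0.26×0.7489 + 0.14×2.2118 + 0.08×1.0311 = 1.1674
MRP = 11.32% − 2.25% = 9.07%
E(R_P) = R_f + β_P × MRP = 2.25% + 1.1674 × 9.07% = 12.84%

12.84%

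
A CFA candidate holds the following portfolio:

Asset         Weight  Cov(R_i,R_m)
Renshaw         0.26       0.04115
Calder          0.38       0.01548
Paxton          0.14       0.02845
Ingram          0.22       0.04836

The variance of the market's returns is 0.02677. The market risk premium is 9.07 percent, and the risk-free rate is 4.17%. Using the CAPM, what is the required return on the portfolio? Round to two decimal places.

β_Renshaw = 0.04115 / 0.02677 = 1.5372
β_Calder = 0.01548 / 0.02677 = 0.5783
β_Paxton = 0.02845 / 0.02677 = 1.0628
β_Ingram = 0.04836 / 0.02677 = 1.8065
β_P = Σ w_i β_i = 0.26×1.5372 + 0.38×0.5783 + 0.14×1.0628 + 0.22×1.8065 = 1.1656
E(R_P) = R_f + β_P × MRP = 4.17% + 1.1656 × 9.07% = 14.74%

14.74%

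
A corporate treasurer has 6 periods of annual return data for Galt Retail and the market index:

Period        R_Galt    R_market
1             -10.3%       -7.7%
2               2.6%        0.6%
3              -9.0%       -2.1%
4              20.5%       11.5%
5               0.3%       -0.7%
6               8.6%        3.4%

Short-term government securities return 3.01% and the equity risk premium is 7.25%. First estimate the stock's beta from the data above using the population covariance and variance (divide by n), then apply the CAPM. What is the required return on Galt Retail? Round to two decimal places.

15.58%

Mean R_i = (-10.3 + 2.6 − 9.0 + 20.5 + 0.3 + 8.6) / 6 = 2.1167%
Mean R_m = (-7.7 + 0.6 − 2.1 + 11.5 − 0.7 + 3.4) / 6 = 0.8333%
Σ(R_i − R̄_i)(R_m − R̄_m) = 353.9667  ⇒  Cov = 353.9667 / 6 = 58.9945
Σ(R_m − R̄_m)² = 204.1933  ⇒  Var(R_m) = 204.1933 / 6 = 34.0322
β = Cov / Var(R_m) = 58.9945 / 34.0322 = 1.7335
E(R) = R_f + β × MRP = 3.01% + 1.7335 × 7.25% = 15.58%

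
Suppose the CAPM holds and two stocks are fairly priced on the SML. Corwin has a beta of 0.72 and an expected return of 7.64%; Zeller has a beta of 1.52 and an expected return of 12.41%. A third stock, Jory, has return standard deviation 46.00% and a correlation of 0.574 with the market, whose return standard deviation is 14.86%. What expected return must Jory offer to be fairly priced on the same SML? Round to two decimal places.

MRP = (12.41% − 7.64%) / (1.52 − 0.72) = 5.9625%
R_f = 7.64% − 0.72 × 5.9625% = 3.3470%
β_Jory = ρ·σ_i/σ_m = 0.574 × 46.00 / 14.86 = 1.7769
E(R_Jory) = R_f + β × MRP = 3.3470% + 1.7769 × 5.9625% = 13.94%

13.94%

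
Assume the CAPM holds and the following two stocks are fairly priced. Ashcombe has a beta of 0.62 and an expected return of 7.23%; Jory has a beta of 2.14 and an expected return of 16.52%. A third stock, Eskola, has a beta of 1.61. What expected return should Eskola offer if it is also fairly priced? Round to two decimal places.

MRP (SML slope) = (16.52% − 7.23%) / (2.14 − 0.62) = 9.29% / 1.52 = 6.1118%
R_f (intercept) = 7.23% − 0.62 × 6.1118% = 3.4407%
E(R_Eskola) = R_f + β × MRP = 3.4407% + 1.61 × 6.1118% = 13.28%

13.28%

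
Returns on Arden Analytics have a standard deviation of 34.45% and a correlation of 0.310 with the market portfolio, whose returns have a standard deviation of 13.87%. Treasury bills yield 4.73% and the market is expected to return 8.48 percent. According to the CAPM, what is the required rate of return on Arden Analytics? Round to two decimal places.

β = ρ × σ_i / σ_m = 0.310 × 34.45% / 13.87% = 0.7700
MRP = 8.48% − 4.73% = 3.75%
E(R) = 4.73% + 0.7700 × 3.75% = 7.62%

7.62%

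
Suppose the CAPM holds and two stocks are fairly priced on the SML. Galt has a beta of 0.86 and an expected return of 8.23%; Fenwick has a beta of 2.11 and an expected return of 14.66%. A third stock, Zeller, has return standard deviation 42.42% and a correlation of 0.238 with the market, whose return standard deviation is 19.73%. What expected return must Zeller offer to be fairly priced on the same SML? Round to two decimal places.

MRP = (14.66% − 8.23%) / (2.11 − 0.86) = 5.1440%
R_f = 8.23% − 0.86 × 5.1440% = 3.8062%
β_Zeller = ρ·σ_i/σ_m = 0.238 × 42.42 / 19.73 = 0.5117
E(R_Zeller) = R_f + β × MRP = 3.8062% + 0.5117 × 5.1440% = 6.44%

6.44%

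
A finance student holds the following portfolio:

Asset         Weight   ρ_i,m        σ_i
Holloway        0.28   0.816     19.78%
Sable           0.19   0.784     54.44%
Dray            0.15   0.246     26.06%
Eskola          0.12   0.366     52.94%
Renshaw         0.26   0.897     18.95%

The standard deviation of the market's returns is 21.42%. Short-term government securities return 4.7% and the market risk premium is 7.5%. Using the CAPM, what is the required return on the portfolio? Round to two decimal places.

11.82%

β_Holloway = 0.816 × 19.78% / 21.42% = 0.7535
β_Sable = 0.784 × 54.44% / 21.42% = 1.9926
β_Dray = 0.246 × 26.06% / 21.42% = 0.2993
β_Eskola = 0.366 × 52.94% / 21.42% = 0.9046
β_Renshaw = 0.897 × 18.95% / 21.42% = 0.7936
β_P = Σ w_i β_i = 0.28×0.7535 + 0.19×1.9926 + 0.15×0.2993 + 0.12×0.9046 + 0.26×0.7936 = 0.9494
E(R_P) = R_f + β_P × MRP = 4.7% + 0.9494 × 7.5% = 11.82%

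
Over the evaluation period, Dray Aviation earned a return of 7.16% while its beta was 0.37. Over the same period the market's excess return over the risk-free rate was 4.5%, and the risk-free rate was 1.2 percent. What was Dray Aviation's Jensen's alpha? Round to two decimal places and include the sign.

CAPM benchmark = R_f + β(R_m − R_f) = 1.2% + 0.37 × 4.5% = 2.8650%
α = actual − benchmark = 7.16% − 2.8650% = +4.30%

+4.30%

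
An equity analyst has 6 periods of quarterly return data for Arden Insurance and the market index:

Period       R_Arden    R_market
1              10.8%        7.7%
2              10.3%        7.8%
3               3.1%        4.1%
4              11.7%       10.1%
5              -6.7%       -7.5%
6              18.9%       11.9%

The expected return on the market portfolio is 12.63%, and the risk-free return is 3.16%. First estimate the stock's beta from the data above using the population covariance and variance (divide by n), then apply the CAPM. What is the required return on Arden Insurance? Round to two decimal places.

14.70%

Mean R_i = (10.8 + 10.3 + 3.1 + 11.7 − 6.7 + 18.9) / 6 = 8.0167%
Mean R_m = (7.7 + 7.8 + 4.1 + 10.1 − 7.5 + 11.9) / 6 = 5.6833%
Σ(R_i − R̄_i)(R_m − R̄_m) = 296.1717  ⇒  Cov = 296.1717 / 6 = 49.3620
Σ(R_m − R̄_m)² = 243.0083  ⇒  Var(R_m) = 243.0083 / 6 = 40.5014
β = Cov / Var(R_m) = 49.3620 / 40.5014 = 1.2188
MRP = 12.63% − 3.16% = 9.47%
E(R) = R_f + β × MRP = 3.16% + 1.2188 × 9.47% = 14.70%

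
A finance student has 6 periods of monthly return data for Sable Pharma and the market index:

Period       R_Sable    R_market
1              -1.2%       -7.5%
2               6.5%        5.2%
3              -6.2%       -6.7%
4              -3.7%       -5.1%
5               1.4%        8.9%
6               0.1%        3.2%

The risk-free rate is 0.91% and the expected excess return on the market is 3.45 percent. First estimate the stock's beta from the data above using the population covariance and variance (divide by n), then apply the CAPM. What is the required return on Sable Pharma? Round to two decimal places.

Mean R_i = (-1.2 + 6.5 − 6.2 − 3.7 + 1.4 + 0.1) / 6 = -0.5167%
Mean R_m = (-7.5 + 5.2 − 6.7 − 5.1 + 8.9 + 3.2) / 6 = -0.3333%
Σ(R_i − R̄_i)(R_m − R̄_m) = 114.9567  ⇒  Cov = 114.9567 / 6 = 19.1595
Σ(R_m − R̄_m)² = 242.9733  ⇒  Var(R_m) = 242.9733 / 6 = 40.4956
β = Cov / Var(R_m) = 19.1595 / 40.4956 = 0.4731
E(R) = R_f + β × MRP = 0.91% + 0.4731 × 3.45% = 2.54%

2.54%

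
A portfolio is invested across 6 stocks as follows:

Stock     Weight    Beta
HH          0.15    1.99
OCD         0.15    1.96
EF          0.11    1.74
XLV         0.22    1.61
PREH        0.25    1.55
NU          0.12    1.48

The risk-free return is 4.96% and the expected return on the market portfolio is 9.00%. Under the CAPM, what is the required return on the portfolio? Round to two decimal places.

11.84%

β_P = Σ w_i β_i = 0.15×1.99 + 0.15×1.96 + 0.11×1.74 + 0.22×1.61 + 0.25×1.55 + 0.12×1.48 = 1.7032
MRP = 9.00% − 4.96% = 4.04%
E(R_P) = R_f + β_P × MRP = 4.96% + 1.7032 × 4.04% = 11.84%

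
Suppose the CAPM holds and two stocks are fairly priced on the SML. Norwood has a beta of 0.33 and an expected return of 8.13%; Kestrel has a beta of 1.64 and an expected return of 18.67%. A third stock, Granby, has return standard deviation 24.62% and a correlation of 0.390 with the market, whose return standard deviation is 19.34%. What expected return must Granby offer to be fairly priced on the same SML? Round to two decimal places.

9.47%

MRP = (18.67% − 8.13%) / (1.64 − 0.33) = 8.0458%
R_f = 8.13% − 0.33 × 8.0458% = 5.4749%
β_Granby = ρ·σ_i/σ_m = 0.390 × 24.62 / 19.34 = 0.4965
E(R_Granby) = R_f + β × MRP = 5.4749% + 0.4965 × 8.0458% = 9.47%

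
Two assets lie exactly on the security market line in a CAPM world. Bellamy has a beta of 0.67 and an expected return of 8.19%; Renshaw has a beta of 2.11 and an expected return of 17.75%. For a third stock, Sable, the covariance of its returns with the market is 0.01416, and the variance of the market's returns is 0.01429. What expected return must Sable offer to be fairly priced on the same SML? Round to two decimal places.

MRP = (17.75% − 8.19%) / (2.11 − 0.67) = 6.6389%
R_f = 8.19% − 0.67 × 6.6389% = 3.7419%
β_Sable = Cov / Var(R_m) = 0.01416 / 0.01429 = 0.9909
E(R_Sable) = R_f + β × MRP = 3.7419% + 0.9909 × 6.6389% = 10.32%

10.32%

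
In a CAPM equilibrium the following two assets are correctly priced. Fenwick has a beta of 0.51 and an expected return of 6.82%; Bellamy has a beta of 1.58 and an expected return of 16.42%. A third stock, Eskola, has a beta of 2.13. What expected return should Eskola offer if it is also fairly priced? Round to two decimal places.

21.35%

MRP (SML slope) = (16.42% − 6.82%) / (1.58 − 0.51) = 9.60% / 1.07 = 8.9720%
R_f (intercept) = 6.82% − 0.51 × 8.9720% = 2.2443%
E(R_Eskola) = R_f + β × MRP = 2.2443% + 2.13 × 8.9720% = 21.35%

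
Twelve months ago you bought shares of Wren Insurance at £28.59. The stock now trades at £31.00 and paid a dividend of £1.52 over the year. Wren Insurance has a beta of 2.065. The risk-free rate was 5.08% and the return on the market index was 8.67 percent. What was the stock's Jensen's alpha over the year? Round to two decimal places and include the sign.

Realised HPR = (P1 + D1 − P0) / P0 = (31.00 + 1.52 − 28.59) / 28.59 = 3.93 / 28.59 = 13.7461%
MRP = 8.67% − 5.08% = 3.59%
CAPM required = R_f + β·MRP = 5.08% + 2.065 × 3.59% = 12.49335%
α = realised − required = 13.7461% − 12.49335% = +1.25%

+1.25%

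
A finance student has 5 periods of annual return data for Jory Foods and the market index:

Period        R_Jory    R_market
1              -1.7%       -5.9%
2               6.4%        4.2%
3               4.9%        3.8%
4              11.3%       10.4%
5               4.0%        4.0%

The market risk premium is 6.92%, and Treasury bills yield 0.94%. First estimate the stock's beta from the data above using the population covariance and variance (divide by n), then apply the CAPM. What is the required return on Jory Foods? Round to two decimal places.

6.35%

Mean R_i = (-1.7 + 6.4 + 4.9 + 11.3 + 4.0) / 5 = 4.9800%
Mean R_m = (-5.9 + 4.2 + 3.8 + 10.4 + 4.0) / 5 = 3.3000%
Σ(R_i − R̄_i)(R_m − R̄_m) = 106.8800  ⇒  Cov = 106.8800 / 5 = 21.3760
Σ(R_m − R̄_m)² = 136.6000  ⇒  Var(R_m) = 136.6000 / 5 = 27.3200
β = Cov / Var(R_m) = 21.3760 / 27.3200 = 0.7824
E(R) = R_f + β × MRP = 0.94% + 0.7824 × 6.92% = 6.35%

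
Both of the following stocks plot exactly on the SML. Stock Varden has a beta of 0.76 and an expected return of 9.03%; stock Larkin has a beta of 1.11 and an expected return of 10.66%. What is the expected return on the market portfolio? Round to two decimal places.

10.15%

Both satisfy E(R) = R_f + β·MRP, so the slope of the SML is
MRP = (10.66% − 9.03%) / (1.11 − 0.76) = 1.63% / 0.35 = 4.6571%
R_f = E(R_Varden) − β_Varden·MRP = 9.03% − 0.76 × 4.6571% = 5.4906%
E(R_m) = R_f + MRP = 5.4906% + 4.6571% = 10.15%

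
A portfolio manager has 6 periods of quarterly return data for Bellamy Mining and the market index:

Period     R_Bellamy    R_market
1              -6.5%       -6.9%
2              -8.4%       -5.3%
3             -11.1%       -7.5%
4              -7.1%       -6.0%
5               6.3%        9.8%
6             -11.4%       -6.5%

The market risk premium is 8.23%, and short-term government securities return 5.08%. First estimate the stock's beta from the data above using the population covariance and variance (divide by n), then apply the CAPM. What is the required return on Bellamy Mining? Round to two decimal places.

Mean R_i = (-6.5 − 8.4 − 11.1 − 7.1 + 6.3 − 11.4) / 6 = -6.3667%
Mean R_m = (-6.9 − 5.3 − 7.5 − 6.0 + 9.8 − 6.5) / 6 = -3.7333%
Σ(R_i − R̄_i)(R_m − R̄_m) = 208.4467  ⇒  Cov = 208.4467 / 6 = 34.7411
Σ(R_m − R̄_m)² = 222.6133  ⇒  Var(R_m) = 222.6133 / 6 = 37.1022
β = Cov / Var(R_m) = 34.7411 / 37.1022 = 0.9364
E(R) = R_f + β × MRP = 5.08% + 0.9364 × 8.23% = 12.79%

12.79%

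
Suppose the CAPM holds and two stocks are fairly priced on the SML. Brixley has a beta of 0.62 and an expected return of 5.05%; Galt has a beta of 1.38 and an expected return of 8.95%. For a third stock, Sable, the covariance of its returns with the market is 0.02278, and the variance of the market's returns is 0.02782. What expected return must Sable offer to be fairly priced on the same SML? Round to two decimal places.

MRP = (8.95% − 5.05%) / (1.38 − 0.62) = 5.1316%
R_f = 5.05% − 0.62 × 5.1316% = 1.8684%
β_Sable = Cov / Var(R_m) = 0.02278 / 0.02782 = 0.8188
E(R_Sable) = R_f + β × MRP = 1.8684% + 0.8188 × 5.1316% = 6.07%

6.07%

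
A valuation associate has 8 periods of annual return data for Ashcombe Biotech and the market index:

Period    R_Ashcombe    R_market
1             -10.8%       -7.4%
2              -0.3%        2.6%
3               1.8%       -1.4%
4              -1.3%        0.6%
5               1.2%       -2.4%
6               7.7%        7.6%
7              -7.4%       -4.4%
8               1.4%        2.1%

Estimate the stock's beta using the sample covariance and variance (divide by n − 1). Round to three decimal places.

Mean R_i = (-10.8 − 0.3 + 1.8 − 1.3 + 1.2 + 7.7 − 7.4 + 1.4) / 8 = -0.9625%
Mean R_m = (-7.4 + 2.6 − 1.4 + 0.6 − 2.4 + 7.6 − 4.4 + 2.1) / 8 = -0.3375%
Σ(R_i − R̄_i)(R_m − R̄_m) = 164.3813  ⇒  Cov = 164.3813 / 7 = 23.4830
Σ(R_m − R̄_m)² = 150.2188  ⇒  Var(R_m) = 150.2188 / 7 = 21.4598
β = Cov / Var(R_m) = 23.4830 / 21.4598 = 1.0943

1.094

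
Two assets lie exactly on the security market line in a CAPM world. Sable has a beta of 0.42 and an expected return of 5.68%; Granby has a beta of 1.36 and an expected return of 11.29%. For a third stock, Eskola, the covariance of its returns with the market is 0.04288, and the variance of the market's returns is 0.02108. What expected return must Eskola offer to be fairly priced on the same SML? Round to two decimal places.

15.31%

MRP = (11.29% − 5.68%) / (1.36 − 0.42) = 5.9681%
R_f = 5.68% − 0.42 × 5.9681% = 3.1734%
β_Eskola = Cov / Var(R_m) = 0.04288 / 0.02108 = 2.0342
E(R_Eskola) = R_f + β × MRP = 3.1734% + 2.0342 × 5.9681% = 15.31%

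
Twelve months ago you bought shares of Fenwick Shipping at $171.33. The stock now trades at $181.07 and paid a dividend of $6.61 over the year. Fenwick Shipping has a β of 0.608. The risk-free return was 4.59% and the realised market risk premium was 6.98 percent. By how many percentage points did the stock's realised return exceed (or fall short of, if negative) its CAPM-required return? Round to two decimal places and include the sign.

+0.71%

Realised HPR = (P1 + D1 − P0) / P0 = (181.07 + 6.61 − 171.33) / 171.33 = 16.35 / 171.33 = 9.5430%
CAPM required = R_f + β·MRP = 4.59% + 0.608 × 6.98% = 8.83384%
α = realised − required = 9.5430% − 8.83384% = +0.71%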